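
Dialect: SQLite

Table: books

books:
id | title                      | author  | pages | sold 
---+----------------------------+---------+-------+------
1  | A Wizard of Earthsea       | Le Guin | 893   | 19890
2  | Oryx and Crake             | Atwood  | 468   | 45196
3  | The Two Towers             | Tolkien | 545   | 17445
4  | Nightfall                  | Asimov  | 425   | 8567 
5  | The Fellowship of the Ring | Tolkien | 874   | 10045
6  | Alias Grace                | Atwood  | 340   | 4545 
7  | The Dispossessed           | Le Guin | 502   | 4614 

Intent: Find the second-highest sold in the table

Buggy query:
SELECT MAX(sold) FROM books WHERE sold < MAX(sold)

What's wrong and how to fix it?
Bug: The inner MAX is an aggregate inside WHERE, which is not allowed

Fix: Compute the overall MAX in a subquery, then take MAX of rows below it

Corrected query:
SELECT MAX(sold) FROM books WHERE sold < (SELECT MAX(sold) FROM books)

Result:
MAX(sold)
---------
19890    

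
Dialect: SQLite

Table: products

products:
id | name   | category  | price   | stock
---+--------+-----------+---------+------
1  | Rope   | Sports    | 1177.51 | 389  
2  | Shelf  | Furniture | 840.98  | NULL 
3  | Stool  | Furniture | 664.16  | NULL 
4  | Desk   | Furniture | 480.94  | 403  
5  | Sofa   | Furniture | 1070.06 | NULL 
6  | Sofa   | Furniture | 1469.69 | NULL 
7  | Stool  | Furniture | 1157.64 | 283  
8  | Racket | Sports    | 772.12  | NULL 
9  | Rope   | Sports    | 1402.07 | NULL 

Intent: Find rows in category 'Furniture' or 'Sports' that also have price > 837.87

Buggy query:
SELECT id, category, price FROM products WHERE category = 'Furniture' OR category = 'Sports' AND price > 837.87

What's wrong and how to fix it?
Bug: Without parentheses, AND is evaluated before OR, so the price filter only applies to the 'Sports' branch

Fix: Add parentheses around the OR so the AND applies to both alternatives

Corrected query:
SELECT id, category, price FROM products WHERE (category = 'Furniture' OR category = 'Sports') AND price > 837.87

Result:
id | category  | price  
---+-----------+--------
1  | Sports    | 1177.51
2  | Furniture | 840.98 
5  | Furniture | 1070.06
6  | Furniture | 1469.69
7  | Furniture | 1157.64
9  | Sports    | 1402.07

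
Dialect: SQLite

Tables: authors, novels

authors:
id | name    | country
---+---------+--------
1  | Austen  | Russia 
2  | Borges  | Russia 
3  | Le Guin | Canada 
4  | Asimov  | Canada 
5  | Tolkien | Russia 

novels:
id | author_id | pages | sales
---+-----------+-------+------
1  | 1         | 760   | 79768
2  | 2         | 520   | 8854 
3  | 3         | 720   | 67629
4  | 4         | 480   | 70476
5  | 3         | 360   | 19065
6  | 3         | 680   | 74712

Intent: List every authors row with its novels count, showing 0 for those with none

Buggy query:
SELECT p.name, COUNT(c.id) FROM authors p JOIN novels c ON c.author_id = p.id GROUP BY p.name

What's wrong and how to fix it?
Bug: INNER JOIN drops authors rows that have no matching novels rows

Fix: Switch to LEFT JOIN to retain unmatched parent rows

Corrected query:
SELECT p.name, COUNT(c.id) FROM authors p LEFT JOIN novels c ON c.author_id = p.id GROUP BY p.name

Result:
name    | COUNT(c.id)
--------+------------
Asimov  | 1          
Austen  | 1          
Borges  | 1          
Le Guin | 3          
Tolkien | 0          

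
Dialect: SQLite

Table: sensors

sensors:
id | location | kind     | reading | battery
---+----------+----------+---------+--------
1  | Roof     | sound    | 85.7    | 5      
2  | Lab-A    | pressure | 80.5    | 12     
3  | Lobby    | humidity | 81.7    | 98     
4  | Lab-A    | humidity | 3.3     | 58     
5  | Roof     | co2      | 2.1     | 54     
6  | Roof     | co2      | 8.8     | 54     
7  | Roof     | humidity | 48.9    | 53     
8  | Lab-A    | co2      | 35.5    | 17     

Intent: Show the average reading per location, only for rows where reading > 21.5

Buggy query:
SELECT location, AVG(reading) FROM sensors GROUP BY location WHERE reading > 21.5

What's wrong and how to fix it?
Bug: Row-level WHERE must come before GROUP BY in the clause order

Fix: Place WHERE between FROM and GROUP BY

Corrected query:
SELECT location, AVG(reading) FROM sensors WHERE reading > 21.5 GROUP BY location

Result:
location | AVG(reading)
---------+-------------
Lab-A    | 58          
Lobby    | 81.7        
Roof     | 67.3        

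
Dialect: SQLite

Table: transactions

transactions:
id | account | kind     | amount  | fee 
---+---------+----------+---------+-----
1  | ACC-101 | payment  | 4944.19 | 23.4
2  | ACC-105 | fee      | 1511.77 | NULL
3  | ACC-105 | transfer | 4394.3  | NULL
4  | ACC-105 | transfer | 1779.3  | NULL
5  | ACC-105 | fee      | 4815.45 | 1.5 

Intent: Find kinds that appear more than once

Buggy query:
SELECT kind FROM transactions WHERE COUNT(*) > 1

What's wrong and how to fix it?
Bug: WHERE can't reference COUNT(*); aggregates are computed after WHERE

Fix: GROUP BY kind, then filter groups with HAVING COUNT(*) > 1

Corrected query:
SELECT kind FROM transactions GROUP BY kind HAVING COUNT(*) > 1

Result:
kind    
--------
fee     
transfer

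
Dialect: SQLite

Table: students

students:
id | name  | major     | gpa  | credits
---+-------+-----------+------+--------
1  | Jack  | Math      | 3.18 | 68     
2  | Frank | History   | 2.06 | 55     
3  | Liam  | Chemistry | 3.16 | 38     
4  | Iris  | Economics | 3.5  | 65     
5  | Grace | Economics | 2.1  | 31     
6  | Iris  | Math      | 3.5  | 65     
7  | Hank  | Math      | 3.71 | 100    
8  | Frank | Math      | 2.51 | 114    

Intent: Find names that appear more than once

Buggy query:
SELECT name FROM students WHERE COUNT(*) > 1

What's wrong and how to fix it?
Bug: WHERE can't reference COUNT(*); aggregates are computed after WHERE

Fix: GROUP BY name, then filter groups with HAVING COUNT(*) > 1

Corrected query:
SELECT name FROM students GROUP BY name HAVING COUNT(*) > 1

Result:
name 
-----
Frank
Iris 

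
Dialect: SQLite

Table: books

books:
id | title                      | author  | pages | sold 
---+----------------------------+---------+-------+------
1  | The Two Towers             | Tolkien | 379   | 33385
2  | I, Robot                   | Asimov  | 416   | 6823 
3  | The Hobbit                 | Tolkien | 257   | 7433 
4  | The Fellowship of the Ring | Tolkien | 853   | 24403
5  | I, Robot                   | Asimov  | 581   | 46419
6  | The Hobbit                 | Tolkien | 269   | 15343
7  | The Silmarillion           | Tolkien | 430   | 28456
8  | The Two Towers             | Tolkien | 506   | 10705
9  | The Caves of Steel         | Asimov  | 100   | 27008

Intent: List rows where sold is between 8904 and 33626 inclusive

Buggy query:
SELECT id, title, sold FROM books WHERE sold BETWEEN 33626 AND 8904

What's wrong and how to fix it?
Bug: The bounds are reversed; BETWEEN a AND b requires a <= b to match anything

Fix: Swap the bounds so the smaller value comes first

Corrected query:
SELECT id, title, sold FROM books WHERE sold BETWEEN 8904 AND 33626

Result:
id | title                      | sold 
---+----------------------------+------
1  | The Two Towers             | 33385
4  | The Fellowship of the Ring | 24403
6  | The Hobbit                 | 15343
7  | The Silmarillion           | 28456
8  | The Two Towers             | 10705
9  | The Caves of Steel         | 27008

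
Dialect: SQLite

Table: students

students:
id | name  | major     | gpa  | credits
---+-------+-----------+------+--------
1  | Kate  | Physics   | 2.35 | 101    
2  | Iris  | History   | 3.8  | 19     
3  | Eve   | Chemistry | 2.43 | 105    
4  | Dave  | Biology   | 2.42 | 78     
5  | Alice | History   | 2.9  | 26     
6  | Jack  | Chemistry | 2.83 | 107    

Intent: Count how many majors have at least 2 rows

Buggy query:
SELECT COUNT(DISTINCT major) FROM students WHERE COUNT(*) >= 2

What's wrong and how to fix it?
Bug: WHERE filters individual rows, not groups, so a group-level COUNT is invalid there

Fix: Group first with HAVING COUNT(*) >= 2, then COUNT the resulting groups

Corrected query:
SELECT COUNT(*) FROM (SELECT major FROM students GROUP BY major HAVING COUNT(*) >= 2)

Result:
COUNT(*)
--------
2       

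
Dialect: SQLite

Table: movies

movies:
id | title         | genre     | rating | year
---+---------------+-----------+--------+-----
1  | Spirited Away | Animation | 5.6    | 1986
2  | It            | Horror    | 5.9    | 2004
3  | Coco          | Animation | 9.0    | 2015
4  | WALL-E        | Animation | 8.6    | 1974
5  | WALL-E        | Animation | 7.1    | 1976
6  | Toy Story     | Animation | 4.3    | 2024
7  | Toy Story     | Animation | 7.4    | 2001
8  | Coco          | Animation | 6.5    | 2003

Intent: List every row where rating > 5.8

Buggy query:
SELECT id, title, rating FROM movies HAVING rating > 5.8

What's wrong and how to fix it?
Bug: This is a non-aggregate query (no GROUP BY, no aggregates), so in SQLite the HAVING clause is invalid here; a row-level condition belongs in WHERE

Fix: Replace HAVING with WHERE since the condition applies to individual rows

Corrected query:
SELECT id, title, rating FROM movies WHERE rating > 5.8

Result:
id | title     | rating
---+-----------+-------
2  | It        | 5.9   
3  | Coco      | 9     
4  | WALL-E    | 8.6   
5  | WALL-E    | 7.1   
7  | Toy Story | 7.4   
8  | Coco      | 6.5   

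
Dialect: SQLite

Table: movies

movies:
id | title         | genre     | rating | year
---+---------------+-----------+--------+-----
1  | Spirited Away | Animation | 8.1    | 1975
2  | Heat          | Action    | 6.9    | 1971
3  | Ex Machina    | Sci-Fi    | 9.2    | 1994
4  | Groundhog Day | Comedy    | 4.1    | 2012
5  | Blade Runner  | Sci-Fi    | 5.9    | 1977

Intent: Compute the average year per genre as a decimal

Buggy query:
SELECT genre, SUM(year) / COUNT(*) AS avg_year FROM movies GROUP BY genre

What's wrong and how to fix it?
Bug: Both operands are integers, so '/' performs integer division and truncates

Fix: Cast one side to REAL so the division keeps the fractional part

Corrected query:
SELECT genre, SUM(year) * 1.0 / COUNT(*) AS avg_year FROM movies GROUP BY genre

Result:
genre     | avg_year
----------+---------
Action    | 1971    
Animation | 1975    
Comedy    | 2012    
Sci-Fi    | 1985.5  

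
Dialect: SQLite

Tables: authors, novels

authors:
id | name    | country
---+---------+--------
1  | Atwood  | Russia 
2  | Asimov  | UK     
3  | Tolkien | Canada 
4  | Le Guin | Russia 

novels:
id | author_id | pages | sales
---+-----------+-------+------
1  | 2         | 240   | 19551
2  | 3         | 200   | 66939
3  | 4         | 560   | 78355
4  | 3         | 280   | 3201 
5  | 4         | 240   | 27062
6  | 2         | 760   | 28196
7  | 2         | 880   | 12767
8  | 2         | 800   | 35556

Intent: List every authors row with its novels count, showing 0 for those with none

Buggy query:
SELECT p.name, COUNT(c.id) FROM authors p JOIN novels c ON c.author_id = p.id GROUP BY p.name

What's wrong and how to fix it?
Bug: An inner join excludes parents with zero children

Fix: Switch to LEFT JOIN to retain unmatched parent rows

Corrected query:
SELECT p.name, COUNT(c.id) FROM authors p LEFT JOIN novels c ON c.author_id = p.id GROUP BY p.name

Result:
name    | COUNT(c.id)
--------+------------
Asimov  | 4          
Atwood  | 0          
Le Guin | 2          
Tolkien | 2          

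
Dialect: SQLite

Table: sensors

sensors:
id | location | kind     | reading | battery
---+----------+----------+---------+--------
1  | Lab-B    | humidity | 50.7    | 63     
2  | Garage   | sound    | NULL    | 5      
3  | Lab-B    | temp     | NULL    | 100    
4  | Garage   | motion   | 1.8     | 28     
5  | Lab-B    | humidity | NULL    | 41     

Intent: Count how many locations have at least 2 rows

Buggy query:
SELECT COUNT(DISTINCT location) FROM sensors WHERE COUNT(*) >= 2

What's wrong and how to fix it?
Bug: WHERE filters individual rows, not groups, so a group-level COUNT is invalid there

Fix: Group first with HAVING COUNT(*) >= 2, then COUNT the resulting groups

Corrected query:
SELECT COUNT(*) FROM (SELECT location FROM sensors GROUP BY location HAVING COUNT(*) >= 2)

Result:
COUNT(*)
--------
2       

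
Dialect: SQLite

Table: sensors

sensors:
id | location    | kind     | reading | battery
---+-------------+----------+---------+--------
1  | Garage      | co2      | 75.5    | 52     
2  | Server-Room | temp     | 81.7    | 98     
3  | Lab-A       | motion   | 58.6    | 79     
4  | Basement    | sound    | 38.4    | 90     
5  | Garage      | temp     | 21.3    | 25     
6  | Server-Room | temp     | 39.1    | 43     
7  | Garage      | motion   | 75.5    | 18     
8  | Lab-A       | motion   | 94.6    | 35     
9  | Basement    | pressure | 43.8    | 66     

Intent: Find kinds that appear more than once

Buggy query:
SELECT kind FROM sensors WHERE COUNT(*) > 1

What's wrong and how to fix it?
Bug: COUNT(*) is an aggregate and cannot be used in WHERE

Fix: GROUP BY kind, then filter groups with HAVING COUNT(*) > 1

Corrected query:
SELECT kind FROM sensors GROUP BY kind HAVING COUNT(*) > 1

Result:
kind  
------
motion
temp  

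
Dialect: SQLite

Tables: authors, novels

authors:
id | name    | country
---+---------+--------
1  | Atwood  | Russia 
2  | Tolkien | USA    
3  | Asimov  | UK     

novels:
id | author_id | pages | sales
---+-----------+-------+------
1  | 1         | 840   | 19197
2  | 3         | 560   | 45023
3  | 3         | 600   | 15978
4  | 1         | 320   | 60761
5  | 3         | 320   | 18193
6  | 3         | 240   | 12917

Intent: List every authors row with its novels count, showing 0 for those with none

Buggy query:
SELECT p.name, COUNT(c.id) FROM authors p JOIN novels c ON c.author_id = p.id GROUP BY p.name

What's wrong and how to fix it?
Bug: INNER JOIN drops authors rows that have no matching novels rows

Fix: Switch to LEFT JOIN to retain unmatched parent rows

Corrected query:
SELECT p.name, COUNT(c.id) FROM authors p LEFT JOIN novels c ON c.author_id = p.id GROUP BY p.name

Result:
name    | COUNT(c.id)
--------+------------
Asimov  | 4          
Atwood  | 2          
Tolkien | 0          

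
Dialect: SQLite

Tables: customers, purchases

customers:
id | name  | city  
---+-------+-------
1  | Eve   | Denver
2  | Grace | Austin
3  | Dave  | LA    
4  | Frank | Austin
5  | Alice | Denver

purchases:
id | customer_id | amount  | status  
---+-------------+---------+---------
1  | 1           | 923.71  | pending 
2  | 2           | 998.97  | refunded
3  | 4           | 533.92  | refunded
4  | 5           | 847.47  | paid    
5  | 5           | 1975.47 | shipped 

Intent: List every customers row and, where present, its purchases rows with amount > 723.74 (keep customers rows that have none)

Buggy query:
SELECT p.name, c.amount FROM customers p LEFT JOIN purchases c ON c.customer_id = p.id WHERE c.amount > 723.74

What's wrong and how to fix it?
Bug: Filtering c.amount in WHERE discards the NULL rows produced by LEFT JOIN, turning it into an inner join

Fix: Move the right-table condition into the ON clause so unmatched parents are kept

Corrected query:
SELECT p.name, c.amount FROM customers p LEFT JOIN purchases c ON c.customer_id = p.id AND c.amount > 723.74

Result:
name  | amount 
------+--------
Eve   | 923.71 
Grace | 998.97 
Dave  | NULL   
Frank | NULL   
Alice | 847.47 
Alice | 1975.47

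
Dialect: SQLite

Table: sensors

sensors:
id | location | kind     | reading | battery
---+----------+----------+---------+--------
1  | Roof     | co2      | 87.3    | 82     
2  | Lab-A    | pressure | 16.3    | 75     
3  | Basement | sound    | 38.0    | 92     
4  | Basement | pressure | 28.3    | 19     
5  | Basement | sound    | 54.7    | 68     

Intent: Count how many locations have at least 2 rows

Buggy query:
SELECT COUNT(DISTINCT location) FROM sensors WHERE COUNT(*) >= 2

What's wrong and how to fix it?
Bug: WHERE filters individual rows, not groups, so a group-level COUNT is invalid there

Fix: Group first with HAVING COUNT(*) >= 2, then COUNT the resulting groups

Corrected query:
SELECT COUNT(*) FROM (SELECT location FROM sensors GROUP BY location HAVING COUNT(*) >= 2)

Result:
COUNT(*)
--------
1       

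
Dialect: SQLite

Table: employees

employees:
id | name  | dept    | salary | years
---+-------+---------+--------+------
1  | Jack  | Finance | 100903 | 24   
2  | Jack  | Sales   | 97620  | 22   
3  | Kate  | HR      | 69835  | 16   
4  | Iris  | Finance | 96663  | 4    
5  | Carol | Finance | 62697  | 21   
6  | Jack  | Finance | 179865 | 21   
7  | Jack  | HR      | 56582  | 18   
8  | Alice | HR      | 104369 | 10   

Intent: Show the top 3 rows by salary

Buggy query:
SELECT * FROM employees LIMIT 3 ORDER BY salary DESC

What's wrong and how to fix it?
Bug: LIMIT must come after ORDER BY

Fix: Swap the clauses: ORDER BY first, then LIMIT

Corrected query:
SELECT * FROM employees ORDER BY salary DESC LIMIT 3

Result:
id | name  | dept    | salary | years
---+-------+---------+--------+------
6  | Jack  | Finance | 179865 | 21   
8  | Alice | HR      | 104369 | 10   
1  | Jack  | Finance | 100903 | 24   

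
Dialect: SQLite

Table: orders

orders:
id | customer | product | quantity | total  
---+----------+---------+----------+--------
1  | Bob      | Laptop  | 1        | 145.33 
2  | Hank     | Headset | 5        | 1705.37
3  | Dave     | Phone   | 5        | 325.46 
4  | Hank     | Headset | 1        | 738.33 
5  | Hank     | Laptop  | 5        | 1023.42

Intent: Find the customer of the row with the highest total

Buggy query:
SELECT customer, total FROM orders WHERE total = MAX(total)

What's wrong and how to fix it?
Bug: WHERE is evaluated per row; an aggregate over the whole table isn't defined there

Fix: Wrap MAX in a scalar subquery so WHERE compares against a single value

Corrected query:
SELECT customer, total FROM orders WHERE total = (SELECT MAX(total) FROM orders)

Result:
customer | total  
---------+--------
Hank     | 1705.37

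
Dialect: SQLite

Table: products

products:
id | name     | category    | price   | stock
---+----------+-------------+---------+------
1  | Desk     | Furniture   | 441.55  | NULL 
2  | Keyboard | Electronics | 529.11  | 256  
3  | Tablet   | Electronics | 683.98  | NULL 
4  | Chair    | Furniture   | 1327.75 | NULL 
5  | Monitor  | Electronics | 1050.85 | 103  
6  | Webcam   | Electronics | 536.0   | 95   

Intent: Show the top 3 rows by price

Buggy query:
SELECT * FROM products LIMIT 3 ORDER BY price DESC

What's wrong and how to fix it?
Bug: ORDER BY cannot follow LIMIT; LIMIT is the final clause

Fix: Sort with ORDER BY, then apply LIMIT

Corrected query:
SELECT * FROM products ORDER BY price DESC LIMIT 3

Result:
id | name    | category    | price   | stock
---+---------+-------------+---------+------
4  | Chair   | Furniture   | 1327.75 | NULL 
5  | Monitor | Electronics | 1050.85 | 103  
3  | Tablet  | Electronics | 683.98  | NULL 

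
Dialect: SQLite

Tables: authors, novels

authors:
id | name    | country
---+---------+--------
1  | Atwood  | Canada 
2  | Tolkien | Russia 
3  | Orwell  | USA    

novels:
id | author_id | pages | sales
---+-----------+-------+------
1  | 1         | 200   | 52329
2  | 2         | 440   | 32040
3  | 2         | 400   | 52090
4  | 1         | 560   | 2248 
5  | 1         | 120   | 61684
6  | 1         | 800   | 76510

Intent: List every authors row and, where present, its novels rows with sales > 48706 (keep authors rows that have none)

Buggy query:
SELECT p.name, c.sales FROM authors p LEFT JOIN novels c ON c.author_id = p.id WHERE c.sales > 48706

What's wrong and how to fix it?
Bug: Filtering c.sales in WHERE discards the NULL rows produced by LEFT JOIN, turning it into an inner join

Fix: Move the right-table condition into the ON clause so unmatched parents are kept

Corrected query:
SELECT p.name, c.sales FROM authors p LEFT JOIN novels c ON c.author_id = p.id AND c.sales > 48706

Result:
name    | sales
--------+------
Atwood  | 52329
Atwood  | 61684
Atwood  | 76510
Tolkien | 52090
Orwell  | NULL 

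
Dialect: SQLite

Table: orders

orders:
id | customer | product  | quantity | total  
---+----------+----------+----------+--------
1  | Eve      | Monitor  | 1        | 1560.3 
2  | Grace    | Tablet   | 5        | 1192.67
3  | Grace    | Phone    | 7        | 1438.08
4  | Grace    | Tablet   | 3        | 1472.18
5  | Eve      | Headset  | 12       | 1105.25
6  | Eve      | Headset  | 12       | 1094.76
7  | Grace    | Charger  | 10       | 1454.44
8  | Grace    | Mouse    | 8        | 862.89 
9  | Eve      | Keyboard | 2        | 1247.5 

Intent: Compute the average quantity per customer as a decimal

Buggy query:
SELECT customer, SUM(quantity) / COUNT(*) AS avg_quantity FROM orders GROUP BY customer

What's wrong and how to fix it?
Bug: SUM(quantity) and COUNT(*) are both integers; the division truncates the fractional part

Fix: Multiply by 1.0 (or CAST to REAL) to force floating-point division

Corrected query:
SELECT customer, SUM(quantity) * 1.0 / COUNT(*) AS avg_quantity FROM orders GROUP BY customer

Result:
customer | avg_quantity
---------+-------------
Eve      | 6.75        
Grace    | 6.6         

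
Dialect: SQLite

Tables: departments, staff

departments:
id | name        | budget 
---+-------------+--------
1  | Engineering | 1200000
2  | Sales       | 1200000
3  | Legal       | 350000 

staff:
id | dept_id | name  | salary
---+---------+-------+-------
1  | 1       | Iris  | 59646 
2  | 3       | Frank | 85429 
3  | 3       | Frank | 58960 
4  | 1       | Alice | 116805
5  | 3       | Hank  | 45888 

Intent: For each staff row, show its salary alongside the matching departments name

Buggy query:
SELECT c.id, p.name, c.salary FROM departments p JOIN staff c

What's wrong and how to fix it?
Bug: Missing join condition: each staff row is matched to all departments rows instead of just its own

Fix: Add ON c.dept_id = p.id to the JOIN

Corrected query:
SELECT c.id, p.name, c.salary FROM departments p JOIN staff c ON c.dept_id = p.id

Result:
id | name        | salary
---+-------------+-------
1  | Engineering | 59646 
2  | Legal       | 85429 
3  | Legal       | 58960 
4  | Engineering | 116805
5  | Legal       | 45888 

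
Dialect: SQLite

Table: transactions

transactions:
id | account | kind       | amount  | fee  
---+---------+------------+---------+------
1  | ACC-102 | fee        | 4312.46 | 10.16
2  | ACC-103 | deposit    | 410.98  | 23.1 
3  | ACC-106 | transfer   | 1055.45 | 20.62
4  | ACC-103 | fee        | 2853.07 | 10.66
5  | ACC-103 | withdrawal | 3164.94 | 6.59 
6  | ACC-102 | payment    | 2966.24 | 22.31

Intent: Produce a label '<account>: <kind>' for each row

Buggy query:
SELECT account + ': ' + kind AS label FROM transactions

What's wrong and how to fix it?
Bug: '+' is numeric addition; on text columns SQLite converts them to 0 instead of concatenating

Fix: Use the || operator for string concatenation

Corrected query:
SELECT account || ': ' || kind AS label FROM transactions

Result:
label              
-------------------
ACC-102: fee       
ACC-103: deposit   
ACC-106: transfer  
ACC-103: fee       
ACC-103: withdrawal
ACC-102: payment   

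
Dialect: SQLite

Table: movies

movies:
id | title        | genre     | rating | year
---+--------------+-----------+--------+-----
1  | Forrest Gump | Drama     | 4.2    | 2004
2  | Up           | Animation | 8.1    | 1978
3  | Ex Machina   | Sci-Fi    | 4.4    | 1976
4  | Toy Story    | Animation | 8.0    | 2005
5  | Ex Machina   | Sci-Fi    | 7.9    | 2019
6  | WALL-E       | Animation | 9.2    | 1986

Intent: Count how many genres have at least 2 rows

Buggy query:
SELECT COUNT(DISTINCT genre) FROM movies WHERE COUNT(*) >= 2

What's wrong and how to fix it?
Bug: WHERE filters individual rows, not groups, so a group-level COUNT is invalid there

Fix: Group first with HAVING COUNT(*) >= 2, then COUNT the resulting groups

Corrected query:
SELECT COUNT(*) FROM (SELECT genre FROM movies GROUP BY genre HAVING COUNT(*) >= 2)

Result:
COUNT(*)
--------
2       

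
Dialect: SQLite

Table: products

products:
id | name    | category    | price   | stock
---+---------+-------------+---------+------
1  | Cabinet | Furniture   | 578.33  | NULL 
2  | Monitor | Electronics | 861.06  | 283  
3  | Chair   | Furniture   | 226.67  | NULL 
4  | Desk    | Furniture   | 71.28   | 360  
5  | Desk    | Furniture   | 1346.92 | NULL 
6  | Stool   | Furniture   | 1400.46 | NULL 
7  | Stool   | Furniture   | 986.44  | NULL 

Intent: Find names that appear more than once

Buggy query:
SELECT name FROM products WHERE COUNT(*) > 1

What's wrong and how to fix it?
Bug: WHERE can't reference COUNT(*); aggregates are computed after WHERE

Fix: Group first, then use HAVING for the count condition

Corrected query:
SELECT name FROM products GROUP BY name HAVING COUNT(*) > 1

Result:
name 
-----
Desk 
Stool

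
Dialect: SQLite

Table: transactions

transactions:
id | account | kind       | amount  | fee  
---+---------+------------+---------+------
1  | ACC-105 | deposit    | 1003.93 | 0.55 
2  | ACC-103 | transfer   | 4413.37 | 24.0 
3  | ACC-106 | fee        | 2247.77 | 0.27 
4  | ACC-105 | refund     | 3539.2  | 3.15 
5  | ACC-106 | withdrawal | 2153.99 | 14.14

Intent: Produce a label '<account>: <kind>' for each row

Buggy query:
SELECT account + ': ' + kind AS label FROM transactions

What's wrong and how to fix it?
Bug: '+' is numeric addition; on text columns SQLite converts them to 0 instead of concatenating

Fix: Use the || operator for string concatenation

Corrected query:
SELECT account || ': ' || kind AS label FROM transactions

Result:
label              
-------------------
ACC-105: deposit   
ACC-103: transfer  
ACC-106: fee       
ACC-105: refund    
ACC-106: withdrawal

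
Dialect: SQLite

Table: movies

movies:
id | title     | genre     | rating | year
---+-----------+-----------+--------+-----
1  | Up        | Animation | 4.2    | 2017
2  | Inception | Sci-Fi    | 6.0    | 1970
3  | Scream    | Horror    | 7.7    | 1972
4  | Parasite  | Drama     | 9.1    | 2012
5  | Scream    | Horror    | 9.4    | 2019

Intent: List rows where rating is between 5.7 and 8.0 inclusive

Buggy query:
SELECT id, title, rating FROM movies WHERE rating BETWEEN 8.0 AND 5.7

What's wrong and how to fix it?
Bug: The bounds are reversed; BETWEEN a AND b requires a <= b to match anything

Fix: Write BETWEEN 5.7 AND 8.0

Corrected query:
SELECT id, title, rating FROM movies WHERE rating BETWEEN 5.7 AND 8.0

Result:
id | title     | rating
---+-----------+-------
2  | Inception | 6     
3  | Scream    | 7.7   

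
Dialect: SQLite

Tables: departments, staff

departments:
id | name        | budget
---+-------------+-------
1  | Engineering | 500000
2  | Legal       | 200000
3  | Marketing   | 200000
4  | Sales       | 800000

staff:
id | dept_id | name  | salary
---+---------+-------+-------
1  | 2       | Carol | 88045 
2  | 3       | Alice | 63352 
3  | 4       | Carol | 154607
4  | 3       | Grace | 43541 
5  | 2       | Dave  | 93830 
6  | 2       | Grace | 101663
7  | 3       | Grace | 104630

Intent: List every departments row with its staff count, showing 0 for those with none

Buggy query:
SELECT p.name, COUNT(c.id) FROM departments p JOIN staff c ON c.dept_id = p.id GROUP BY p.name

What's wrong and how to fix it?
Bug: An inner join excludes parents with zero children

Fix: Switch to LEFT JOIN to retain unmatched parent rows

Corrected query:
SELECT p.name, COUNT(c.id) FROM departments p LEFT JOIN staff c ON c.dept_id = p.id GROUP BY p.name

Result:
name        | COUNT(c.id)
------------+------------
Engineering | 0          
Legal       | 3          
Marketing   | 3          
Sales       | 1          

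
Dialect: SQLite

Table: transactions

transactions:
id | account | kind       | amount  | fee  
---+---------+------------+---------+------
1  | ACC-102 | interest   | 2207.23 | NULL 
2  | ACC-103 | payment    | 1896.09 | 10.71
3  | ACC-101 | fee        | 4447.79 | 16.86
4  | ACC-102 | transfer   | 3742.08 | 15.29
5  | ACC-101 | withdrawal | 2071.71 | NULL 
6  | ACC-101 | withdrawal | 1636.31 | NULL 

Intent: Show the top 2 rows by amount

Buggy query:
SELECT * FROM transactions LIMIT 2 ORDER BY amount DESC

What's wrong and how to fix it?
Bug: ORDER BY cannot follow LIMIT; LIMIT is the final clause

Fix: Sort with ORDER BY, then apply LIMIT

Corrected query:
SELECT * FROM transactions ORDER BY amount DESC LIMIT 2

Result:
id | account | kind     | amount  | fee  
---+---------+----------+---------+------
3  | ACC-101 | fee      | 4447.79 | 16.86
4  | ACC-102 | transfer | 3742.08 | 15.29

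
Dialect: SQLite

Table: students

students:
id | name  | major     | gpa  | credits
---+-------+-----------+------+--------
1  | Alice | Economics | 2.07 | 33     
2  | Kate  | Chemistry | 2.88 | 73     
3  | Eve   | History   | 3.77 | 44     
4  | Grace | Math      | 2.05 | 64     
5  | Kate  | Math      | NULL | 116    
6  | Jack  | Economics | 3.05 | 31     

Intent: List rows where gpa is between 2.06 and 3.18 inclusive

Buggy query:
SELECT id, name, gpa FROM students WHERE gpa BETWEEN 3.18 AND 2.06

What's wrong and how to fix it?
Bug: BETWEEN expects the lower bound first; with 3.18 AND 2.06 the range is empty

Fix: Write BETWEEN 2.06 AND 3.18

Corrected query:
SELECT id, name, gpa FROM students WHERE gpa BETWEEN 2.06 AND 3.18

Result:
id | name  | gpa 
---+-------+-----
1  | Alice | 2.07
2  | Kate  | 2.88
6  | Jack  | 3.05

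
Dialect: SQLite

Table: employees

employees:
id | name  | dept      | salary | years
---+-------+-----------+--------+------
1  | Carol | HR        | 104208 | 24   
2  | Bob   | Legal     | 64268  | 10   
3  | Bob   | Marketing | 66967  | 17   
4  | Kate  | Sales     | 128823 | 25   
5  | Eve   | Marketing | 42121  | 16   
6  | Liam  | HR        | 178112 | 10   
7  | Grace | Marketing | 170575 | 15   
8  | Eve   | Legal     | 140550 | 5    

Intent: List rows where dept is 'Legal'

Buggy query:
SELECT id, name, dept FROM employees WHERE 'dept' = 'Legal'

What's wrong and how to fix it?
Bug: Single quotes denote string literals in SQL; the column name is being compared as a constant string

Fix: Remove the quotes around the column name (or use double quotes for an identifier)

Corrected query:
SELECT id, name, dept FROM employees WHERE dept = 'Legal'

Result:
id | name | dept 
---+------+------
2  | Bob  | Legal
8  | Eve  | Legal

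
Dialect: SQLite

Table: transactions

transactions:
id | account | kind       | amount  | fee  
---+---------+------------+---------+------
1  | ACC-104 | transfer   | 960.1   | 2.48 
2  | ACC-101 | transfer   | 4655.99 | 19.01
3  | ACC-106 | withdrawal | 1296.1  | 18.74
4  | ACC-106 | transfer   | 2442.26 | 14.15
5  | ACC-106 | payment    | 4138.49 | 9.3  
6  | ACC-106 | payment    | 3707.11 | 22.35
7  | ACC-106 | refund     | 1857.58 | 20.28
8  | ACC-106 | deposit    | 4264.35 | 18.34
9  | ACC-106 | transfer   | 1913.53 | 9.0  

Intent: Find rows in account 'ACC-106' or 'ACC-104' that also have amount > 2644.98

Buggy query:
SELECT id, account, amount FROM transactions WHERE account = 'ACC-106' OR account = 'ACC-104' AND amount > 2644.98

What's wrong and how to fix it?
Bug: AND binds tighter than OR, so this parses as account = 'ACC-106' OR (account = 'ACC-104' AND amount > 2644.98)

Fix: Group the OR with parentheses (or use IN), then AND the threshold

Corrected query:
SELECT id, account, amount FROM transactions WHERE (account = 'ACC-106' OR account = 'ACC-104') AND amount > 2644.98

Result:
id | account | amount 
---+---------+--------
5  | ACC-106 | 4138.49
6  | ACC-106 | 3707.11
8  | ACC-106 | 4264.35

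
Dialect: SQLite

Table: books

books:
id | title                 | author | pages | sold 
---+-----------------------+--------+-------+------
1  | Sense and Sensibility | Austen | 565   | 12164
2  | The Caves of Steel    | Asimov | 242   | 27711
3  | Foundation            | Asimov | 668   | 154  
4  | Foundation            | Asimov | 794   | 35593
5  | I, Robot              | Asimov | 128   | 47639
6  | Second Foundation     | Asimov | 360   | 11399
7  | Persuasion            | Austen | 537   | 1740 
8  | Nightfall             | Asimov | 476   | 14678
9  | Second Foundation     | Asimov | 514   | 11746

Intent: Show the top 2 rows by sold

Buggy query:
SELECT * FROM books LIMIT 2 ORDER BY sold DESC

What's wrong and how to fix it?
Bug: LIMIT must come after ORDER BY

Fix: Swap the clauses: ORDER BY first, then LIMIT

Corrected query:
SELECT * FROM books ORDER BY sold DESC LIMIT 2

Result:
id | title      | author | pages | sold 
---+------------+--------+-------+------
5  | I, Robot   | Asimov | 128   | 47639
4  | Foundation | Asimov | 794   | 35593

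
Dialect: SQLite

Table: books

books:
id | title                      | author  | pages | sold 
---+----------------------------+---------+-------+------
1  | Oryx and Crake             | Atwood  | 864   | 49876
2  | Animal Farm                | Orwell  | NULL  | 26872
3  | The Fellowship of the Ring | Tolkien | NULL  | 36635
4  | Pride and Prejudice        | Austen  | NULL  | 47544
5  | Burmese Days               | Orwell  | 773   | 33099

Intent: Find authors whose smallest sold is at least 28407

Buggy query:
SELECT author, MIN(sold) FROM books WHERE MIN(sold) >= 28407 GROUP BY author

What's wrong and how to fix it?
Bug: Aggregates like MIN are computed per group after WHERE runs

Fix: Use HAVING for the per-group MIN condition

Corrected query:
SELECT author, MIN(sold) FROM books GROUP BY author HAVING MIN(sold) >= 28407

Result:
author  | MIN(sold)
--------+----------
Atwood  | 49876    
Austen  | 47544    
Tolkien | 36635    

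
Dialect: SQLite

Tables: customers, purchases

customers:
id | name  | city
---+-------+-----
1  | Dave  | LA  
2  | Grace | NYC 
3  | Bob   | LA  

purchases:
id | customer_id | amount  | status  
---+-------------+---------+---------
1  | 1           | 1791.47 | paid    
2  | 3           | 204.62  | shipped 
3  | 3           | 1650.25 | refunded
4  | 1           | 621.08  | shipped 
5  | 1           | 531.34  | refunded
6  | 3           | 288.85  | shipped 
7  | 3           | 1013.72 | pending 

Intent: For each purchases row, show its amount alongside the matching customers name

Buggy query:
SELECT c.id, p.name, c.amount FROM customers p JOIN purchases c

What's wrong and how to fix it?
Bug: JOIN with no ON clause produces a cartesian product; every purchases row pairs with every customers row

Fix: Specify the join condition linking the foreign key to the parent id

Corrected query:
SELECT c.id, p.name, c.amount FROM customers p JOIN purchases c ON c.customer_id = p.id

Result:
id | name | amount 
---+------+--------
1  | Dave | 1791.47
2  | Bob  | 204.62 
3  | Bob  | 1650.25
4  | Dave | 621.08 
5  | Dave | 531.34 
6  | Bob  | 288.85 
7  | Bob  | 1013.72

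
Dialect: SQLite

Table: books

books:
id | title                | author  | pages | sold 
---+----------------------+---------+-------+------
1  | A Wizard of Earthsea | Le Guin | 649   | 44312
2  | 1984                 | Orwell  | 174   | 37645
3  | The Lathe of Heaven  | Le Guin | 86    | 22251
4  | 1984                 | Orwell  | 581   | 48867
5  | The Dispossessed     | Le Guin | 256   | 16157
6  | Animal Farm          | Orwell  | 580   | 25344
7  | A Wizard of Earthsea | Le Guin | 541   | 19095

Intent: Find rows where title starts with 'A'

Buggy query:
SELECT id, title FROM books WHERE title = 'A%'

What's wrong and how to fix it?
Bug: '=' compares the literal string including the % character; pattern matching needs LIKE

Fix: Use LIKE for wildcard pattern matching

Corrected query:
SELECT id, title FROM books WHERE title LIKE 'A%'

Result:
id | title               
---+---------------------
1  | A Wizard of Earthsea
6  | Animal Farm         
7  | A Wizard of Earthsea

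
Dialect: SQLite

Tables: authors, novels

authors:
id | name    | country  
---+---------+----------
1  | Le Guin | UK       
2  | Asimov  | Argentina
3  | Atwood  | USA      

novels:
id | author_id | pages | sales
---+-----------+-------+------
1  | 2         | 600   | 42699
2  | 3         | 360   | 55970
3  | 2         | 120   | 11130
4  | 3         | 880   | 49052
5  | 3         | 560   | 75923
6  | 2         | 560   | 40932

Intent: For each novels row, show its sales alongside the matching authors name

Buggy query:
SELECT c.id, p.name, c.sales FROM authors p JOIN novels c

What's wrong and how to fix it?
Bug: Missing join condition: each novels row is matched to all authors rows instead of just its own

Fix: Add ON c.author_id = p.id to the JOIN

Corrected query:
SELECT c.id, p.name, c.sales FROM authors p JOIN novels c ON c.author_id = p.id

Result:
id | name   | sales
---+--------+------
1  | Asimov | 42699
2  | Atwood | 55970
3  | Asimov | 11130
4  | Atwood | 49052
5  | Atwood | 75923
6  | Asimov | 40932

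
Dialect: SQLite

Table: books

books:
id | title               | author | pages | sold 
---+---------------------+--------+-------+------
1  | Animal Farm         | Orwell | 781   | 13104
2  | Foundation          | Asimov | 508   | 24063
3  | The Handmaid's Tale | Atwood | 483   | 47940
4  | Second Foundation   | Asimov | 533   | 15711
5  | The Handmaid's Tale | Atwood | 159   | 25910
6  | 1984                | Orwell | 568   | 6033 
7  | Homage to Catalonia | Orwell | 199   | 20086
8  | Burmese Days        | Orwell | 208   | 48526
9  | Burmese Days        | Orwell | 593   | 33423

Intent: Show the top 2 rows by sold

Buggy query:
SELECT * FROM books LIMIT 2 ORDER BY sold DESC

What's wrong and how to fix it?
Bug: ORDER BY cannot follow LIMIT; LIMIT is the final clause

Fix: Swap the clauses: ORDER BY first, then LIMIT

Corrected query:
SELECT * FROM books ORDER BY sold DESC LIMIT 2

Result:
id | title               | author | pages | sold 
---+---------------------+--------+-------+------
8  | Burmese Days        | Orwell | 208   | 48526
3  | The Handmaid's Tale | Atwood | 483   | 47940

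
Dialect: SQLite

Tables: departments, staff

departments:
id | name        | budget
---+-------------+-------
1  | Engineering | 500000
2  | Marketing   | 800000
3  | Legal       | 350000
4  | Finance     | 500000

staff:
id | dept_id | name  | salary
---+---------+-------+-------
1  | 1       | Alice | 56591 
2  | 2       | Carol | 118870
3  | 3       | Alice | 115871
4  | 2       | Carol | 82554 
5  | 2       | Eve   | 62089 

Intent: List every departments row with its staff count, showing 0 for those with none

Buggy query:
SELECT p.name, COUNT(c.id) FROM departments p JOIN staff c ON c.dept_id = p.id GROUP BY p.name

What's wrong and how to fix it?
Bug: INNER JOIN drops departments rows that have no matching staff rows

Fix: Switch to LEFT JOIN to retain unmatched parent rows

Corrected query:
SELECT p.name, COUNT(c.id) FROM departments p LEFT JOIN staff c ON c.dept_id = p.id GROUP BY p.name

Result:
name        | COUNT(c.id)
------------+------------
Engineering | 1          
Finance     | 0          
Legal       | 1          
Marketing   | 3          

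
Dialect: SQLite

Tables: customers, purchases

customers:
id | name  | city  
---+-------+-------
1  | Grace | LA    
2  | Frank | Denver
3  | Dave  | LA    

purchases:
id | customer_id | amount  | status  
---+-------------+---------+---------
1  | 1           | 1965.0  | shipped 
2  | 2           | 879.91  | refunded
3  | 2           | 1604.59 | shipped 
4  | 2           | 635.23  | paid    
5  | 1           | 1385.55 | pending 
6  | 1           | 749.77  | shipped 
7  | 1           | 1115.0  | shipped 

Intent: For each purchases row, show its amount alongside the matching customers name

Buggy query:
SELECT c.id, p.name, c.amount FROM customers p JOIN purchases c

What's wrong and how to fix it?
Bug: JOIN with no ON clause produces a cartesian product; every purchases row pairs with every customers row

Fix: Specify the join condition linking the foreign key to the parent id

Corrected query:
SELECT c.id, p.name, c.amount FROM customers p JOIN purchases c ON c.customer_id = p.id

Result:
id | name  | amount 
---+-------+--------
1  | Grace | 1965   
2  | Frank | 879.91 
3  | Frank | 1604.59
4  | Frank | 635.23 
5  | Grace | 1385.55
6  | Grace | 749.77 
7  | Grace | 1115   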